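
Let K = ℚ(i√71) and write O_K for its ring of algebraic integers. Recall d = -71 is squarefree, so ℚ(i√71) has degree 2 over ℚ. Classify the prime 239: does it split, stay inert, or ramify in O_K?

d = -71 ≡ 1 (mod 4), so O_K = ℤ[(1+√-71)/2] and disc(K) = d = -71.
disc(K) = -71 is not divisible by 239; 239 is unramified.
Euler's criterion: (-71)^119 mod 239 = 238. Thus (-71|239) = -1.
Legendre symbol -1 ⇒ 239 is inert.

inert — (239) stays prime in O_K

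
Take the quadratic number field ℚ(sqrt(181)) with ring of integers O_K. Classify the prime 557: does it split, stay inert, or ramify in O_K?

557 splits in O_K

d = 181 ≡ 1 (mod 4), so O_K = ℤ[(1+√181)/2] and disc(K) = d = 181.
disc(K) = 181 is not divisible by 557; 557 is unramified.
Euler's criterion: 181^278 mod 557 = 1. Thus (181|557) = 1.
Legendre symbol 1 ⇒ 557 is split.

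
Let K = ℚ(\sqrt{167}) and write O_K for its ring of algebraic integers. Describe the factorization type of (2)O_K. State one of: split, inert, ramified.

2 is ramified

Since 167 ≢ 1 mod 4, the ring of integers is ℤ[√167] with discriminant 4·167 = 668.
2 divides disc(K) = 668, so 2 ramifies.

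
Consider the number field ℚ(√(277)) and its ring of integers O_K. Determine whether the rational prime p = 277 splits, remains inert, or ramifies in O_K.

ramifies in O_K

Since 277 ≡ 1 mod 4, the ring of integers is ℤ[(1+√277)/2] with discriminant 277.
Ramification test: 277 | 277. The prime 277 ramifies in K.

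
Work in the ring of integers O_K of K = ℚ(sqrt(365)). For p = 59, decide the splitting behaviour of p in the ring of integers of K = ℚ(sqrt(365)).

Since 365 ≡ 1 mod 4, the ring of integers is ℤ[(1+√365)/2] with discriminant 365.
Since gcd(59, 365) = 1 the prime 59 does not ramify.
(365/59) = 11^29 mod 59 = 58, giving Legendre symbol -1.
d is a non-residue mod p, hence 59 remains inert in O_K.

remains prime (inert)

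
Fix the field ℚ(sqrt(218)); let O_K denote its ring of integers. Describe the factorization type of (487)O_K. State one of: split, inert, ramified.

218 mod 4 = 2, hence disc K = 4·218 = 872 and O_K = ℤ[√218].
Since gcd(487, 872) = 1 the prime 487 does not ramify.
Legendre symbol by Euler's criterion: (218/487) ≡ 218^243 ≡ 486 (mod 487), i.e. (218/487) = -1.
(218/487) = -1, so 487 is inert.

p is inert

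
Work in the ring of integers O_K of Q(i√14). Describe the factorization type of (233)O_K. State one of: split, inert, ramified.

split

-14 mod 4 = 2, hence disc K = 4·(-14) = -56 and O_K = ℤ[√-14].
Since gcd(233, -56) = 1 the prime 233 does not ramify.
Legendre symbol by Euler's criterion: (-14/233) ≡ (-14)^116 ≡ 1 (mod 233), i.e. (-14/233) = 1.
Legendre symbol 1 ⇒ 233 is split.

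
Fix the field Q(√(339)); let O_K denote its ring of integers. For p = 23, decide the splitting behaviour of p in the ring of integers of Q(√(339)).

remains prime (inert)

339 mod 4 = 3, hence disc K = 4·339 = 1356 and O_K = ℤ[√339].
Since gcd(23, 1356) = 1 the prime 23 does not ramify.
Compute (339/23) via Euler: 17^((23-1)/2) mod 23 = 22, so (339/23) = -1.
Legendre symbol -1 ⇒ 23 is inert.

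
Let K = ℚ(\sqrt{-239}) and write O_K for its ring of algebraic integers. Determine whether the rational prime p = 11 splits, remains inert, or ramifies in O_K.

d = -239 ≡ 1 (mod 4), so O_K = ℤ[(1+√-239)/2] and disc(K) = d = -239.
disc(K) = -239 is not divisible by 11; 11 is unramified.
(-239/11) = 3^5 mod 11 = 1, giving Legendre symbol 1.
Legendre symbol 1 ⇒ 11 is split.

p splits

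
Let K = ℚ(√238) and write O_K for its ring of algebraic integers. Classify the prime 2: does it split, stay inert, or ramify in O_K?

2 is ramified

238 mod 4 = 2, hence disc K = 4·238 = 952 and O_K = ℤ[√238].
Ramification test: 2 | 952. The prime 2 ramifies in K.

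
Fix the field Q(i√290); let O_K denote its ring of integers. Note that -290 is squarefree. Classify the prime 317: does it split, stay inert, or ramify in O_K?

d = -290 ≡ 2 (mod 4), so O_K = ℤ[√-290] and disc(K) = 4d = -1160.
317 ∤ -1160, so 317 is unramified.
Compute (-290/317) via Euler: 27^((317-1)/2) mod 317 = 316, so (-290/317) = -1.
Legendre symbol -1 ⇒ 317 is inert.

inert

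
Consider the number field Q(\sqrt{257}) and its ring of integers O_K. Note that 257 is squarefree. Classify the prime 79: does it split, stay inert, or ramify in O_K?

79 splits in O_K

d = 257 ≡ 1 (mod 4), so O_K = ℤ[(1+√257)/2] and disc(K) = d = 257.
Since gcd(79, 257) = 1 the prime 79 does not ramify.
Compute (257/79) via Euler: 20^((79-1)/2) mod 79 = 1, so (257/79) = 1.
(257/79) = 1, so 79 splits.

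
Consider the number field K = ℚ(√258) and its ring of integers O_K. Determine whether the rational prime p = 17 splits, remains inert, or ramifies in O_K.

inert

Since 258 ≢ 1 mod 4, the ring of integers is ℤ[√258] with discriminant 4·258 = 1032.
disc(K) = 1032 is not divisible by 17; 17 is unramified.
Legendre symbol by Euler's criterion: (258/17) ≡ 258^8 ≡ 16 (mod 17), i.e. (258/17) = -1.
Legendre symbol -1 ⇒ 17 is inert.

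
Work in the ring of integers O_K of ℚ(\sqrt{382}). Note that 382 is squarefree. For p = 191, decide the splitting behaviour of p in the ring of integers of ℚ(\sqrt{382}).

382 mod 4 = 2, hence disc K = 4·382 = 1528 and O_K = ℤ[√382].
disc(K) = 1528 = 191·8, so p = 191 is ramified.

p ramifies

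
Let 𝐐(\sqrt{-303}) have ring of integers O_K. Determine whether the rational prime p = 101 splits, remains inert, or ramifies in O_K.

d = -303 ≡ 1 (mod 4), so O_K = ℤ[(1+√-303)/2] and disc(K) = d = -303.
Ramification test: 101 | -303. The prime 101 ramifies in K.

101 is ramified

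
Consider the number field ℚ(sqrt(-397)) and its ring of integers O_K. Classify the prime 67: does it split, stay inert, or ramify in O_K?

remains prime (inert)

-397 mod 4 = 3, hence disc K = 4·(-397) = -1588 and O_K = ℤ[√-397].
Since gcd(67, -1588) = 1 the prime 67 does not ramify.
Euler's criterion: (-397)^33 mod 67 = 66. Thus (-397|67) = -1.
d is a non-residue mod p, hence 67 remains inert in O_K.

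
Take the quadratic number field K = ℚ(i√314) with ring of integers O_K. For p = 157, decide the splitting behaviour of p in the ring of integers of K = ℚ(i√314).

p ramifies

d = -314 ≡ 2 (mod 4), so O_K = ℤ[√-314] and disc(K) = 4d = -1256.
disc(K) = -1256 = 157·(-8), so p = 157 is ramified.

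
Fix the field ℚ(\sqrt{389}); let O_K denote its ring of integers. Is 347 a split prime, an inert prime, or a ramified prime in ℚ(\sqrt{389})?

389 mod 4 = 1, hence disc K = 389 and O_K = ℤ[(1+√389)/2].
347 ∤ 389, so 347 is unramified.
Euler's criterion: 389^173 mod 347 = 1. Thus (389|347) = 1.
(389/347) = 1, so 347 splits.

p splits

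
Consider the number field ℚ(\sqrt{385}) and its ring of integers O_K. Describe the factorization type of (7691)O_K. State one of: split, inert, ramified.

split — (7691) = 𝔭₁𝔭₂ with 𝔭₁ ≠ 𝔭₂

385 mod 4 = 1, hence disc K = 385 and O_K = ℤ[(1+√385)/2].
7691 ∤ 385, so 7691 is unramified.
(385/7691) = 385^3845 mod 7691 = 1, giving Legendre symbol 1.
Legendre symbol 1 ⇒ 7691 is split.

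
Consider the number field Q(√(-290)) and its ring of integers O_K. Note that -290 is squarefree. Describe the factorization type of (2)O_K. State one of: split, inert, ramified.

Since -290 ≢ 1 mod 4, the ring of integers is ℤ[√-290] with discriminant 4·(-290) = -1160.
disc(K) = -1160 = 2·(-580), so p = 2 is ramified.

p ramifies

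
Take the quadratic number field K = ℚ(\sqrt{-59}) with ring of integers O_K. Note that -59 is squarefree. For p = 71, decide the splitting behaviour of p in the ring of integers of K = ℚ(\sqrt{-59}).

splits completely

Since -59 ≡ 1 mod 4, the ring of integers is ℤ[(1+√-59)/2] with discriminant -59.
71 ∤ -59, so 71 is unramified.
Compute (-59/71) via Euler: 12^((71-1)/2) mod 71 = 1, so (-59/71) = 1.
d is a quadratic residue mod p, hence 71 splits in O_K.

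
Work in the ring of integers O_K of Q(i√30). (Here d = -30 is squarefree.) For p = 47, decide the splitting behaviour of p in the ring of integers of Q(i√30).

splits completely

Since -30 ≢ 1 mod 4, the ring of integers is ℤ[√-30] with discriminant 4·(-30) = -120.
Since gcd(47, -120) = 1 the prime 47 does not ramify.
(-30/47) = 17^23 mod 47 = 1, giving Legendre symbol 1.
d is a quadratic residue mod p, hence 47 splits in O_K.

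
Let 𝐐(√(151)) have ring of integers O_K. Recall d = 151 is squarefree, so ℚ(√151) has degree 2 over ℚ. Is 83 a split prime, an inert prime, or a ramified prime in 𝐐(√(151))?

Since 151 ≢ 1 mod 4, the ring of integers is ℤ[√151] with discriminant 4·151 = 604.
83 ∤ 604, so 83 is unramified.
(151/83) = 68^41 mod 83 = 1, giving Legendre symbol 1.
Legendre symbol 1 ⇒ 83 is split.

p splits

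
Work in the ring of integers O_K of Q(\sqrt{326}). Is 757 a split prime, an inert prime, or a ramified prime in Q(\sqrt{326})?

p splits

326 mod 4 = 2, hence disc K = 4·326 = 1304 and O_K = ℤ[√326].
Since gcd(757, 1304) = 1 the prime 757 does not ramify.
(326/757) = 326^378 mod 757 = 1, giving Legendre symbol 1.
Legendre symbol 1 ⇒ 757 is split.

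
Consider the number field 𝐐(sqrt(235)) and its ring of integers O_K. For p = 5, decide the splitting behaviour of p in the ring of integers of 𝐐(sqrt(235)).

5 is ramified

Since 235 ≢ 1 mod 4, the ring of integers is ℤ[√235] with discriminant 4·235 = 940.
Ramification test: 5 | 940. The prime 5 ramifies in K.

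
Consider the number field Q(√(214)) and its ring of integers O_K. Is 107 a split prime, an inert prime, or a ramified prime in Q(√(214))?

214 mod 4 = 2, hence disc K = 4·214 = 856 and O_K = ℤ[√214].
Ramification test: 107 | 856. The prime 107 ramifies in K.

ramifies in O_K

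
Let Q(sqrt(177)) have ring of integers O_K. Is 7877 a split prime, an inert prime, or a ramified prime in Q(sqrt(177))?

p splits

177 mod 4 = 1, hence disc K = 177 and O_K = ℤ[(1+√177)/2].
7877 ∤ 177, so 7877 is unramified.
Compute (177/7877) via Euler: 177^((7877-1)/2) mod 7877 = 1, so (177/7877) = 1.
Legendre symbol 1 ⇒ 7877 is split.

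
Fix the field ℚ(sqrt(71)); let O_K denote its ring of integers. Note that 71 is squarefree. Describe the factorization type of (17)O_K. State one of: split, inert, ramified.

d = 71 ≡ 3 (mod 4), so O_K = ℤ[√71] and disc(K) = 4d = 284.
17 ∤ 284, so 17 is unramified.
Euler's criterion: 71^8 mod 17 = 16. Thus (71|17) = -1.
Legendre symbol -1 ⇒ 17 is inert.

inert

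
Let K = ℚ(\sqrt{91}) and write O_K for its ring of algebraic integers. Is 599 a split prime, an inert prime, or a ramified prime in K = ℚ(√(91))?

Since 91 ≢ 1 mod 4, the ring of integers is ℤ[√91] with discriminant 4·91 = 364.
Since gcd(599, 364) = 1 the prime 599 does not ramify.
Legendre symbol by Euler's criterion: (91/599) ≡ 91^299 ≡ 598 (mod 599), i.e. (91/599) = -1.
(91/599) = -1, so 599 is inert.

p is inert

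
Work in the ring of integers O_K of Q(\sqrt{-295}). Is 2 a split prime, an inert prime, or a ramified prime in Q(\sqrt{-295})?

splits completely

-295 mod 4 = 1, hence disc K = -295 and O_K = ℤ[(1+√-295)/2].
disc(K) = -295 is not divisible by 2; 2 is unramified.
Checking d mod 8: -295 ≡ 1. Hence 2 is split in O_K.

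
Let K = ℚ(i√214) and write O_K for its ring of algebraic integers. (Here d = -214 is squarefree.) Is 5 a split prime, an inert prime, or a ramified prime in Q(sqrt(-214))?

-214 mod 4 = 2, hence disc K = 4·(-214) = -856 and O_K = ℤ[√-214].
disc(K) = -856 is not divisible by 5; 5 is unramified.
Legendre symbol by Euler's criterion: (-214/5) ≡ (-214)^2 ≡ 1 (mod 5), i.e. (-214/5) = 1.
(-214/5) = 1, so 5 splits.

split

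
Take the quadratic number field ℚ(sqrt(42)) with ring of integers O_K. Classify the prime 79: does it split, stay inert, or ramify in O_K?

split

d = 42 ≡ 2 (mod 4), so O_K = ℤ[√42] and disc(K) = 4d = 168.
disc(K) = 168 is not divisible by 79; 79 is unramified.
Legendre symbol by Euler's criterion: (42/79) ≡ 42^39 ≡ 1 (mod 79), i.e. (42/79) = 1.
(42/79) = 1, so 79 splits.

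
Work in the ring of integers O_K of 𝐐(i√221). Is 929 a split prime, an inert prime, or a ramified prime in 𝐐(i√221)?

split

-221 mod 4 = 3, hence disc K = 4·(-221) = -884 and O_K = ℤ[√-221].
Since gcd(929, -884) = 1 the prime 929 does not ramify.
Compute (-221/929) via Euler: 708^((929-1)/2) mod 929 = 1, so (-221/929) = 1.
d is a quadratic residue mod p, hence 929 splits in O_K.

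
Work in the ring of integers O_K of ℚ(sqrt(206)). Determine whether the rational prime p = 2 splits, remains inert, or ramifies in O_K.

ramified — (2) = 𝔭²

206 mod 4 = 2, hence disc K = 4·206 = 824 and O_K = ℤ[√206].
Ramification test: 2 | 824. The prime 2 ramifies in K.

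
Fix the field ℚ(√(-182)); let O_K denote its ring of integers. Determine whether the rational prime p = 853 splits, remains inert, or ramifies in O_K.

remains prime (inert)

d = -182 ≡ 2 (mod 4), so O_K = ℤ[√-182] and disc(K) = 4d = -728.
Since gcd(853, -728) = 1 the prime 853 does not ramify.
(-182/853) = 671^426 mod 853 = 852, giving Legendre symbol -1.
d is a non-residue mod p, hence 853 remains inert in O_K.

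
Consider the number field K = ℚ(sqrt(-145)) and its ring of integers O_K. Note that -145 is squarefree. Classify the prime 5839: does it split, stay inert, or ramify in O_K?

d = -145 ≡ 3 (mod 4), so O_K = ℤ[√-145] and disc(K) = 4d = -580.
disc(K) = -580 is not divisible by 5839; 5839 is unramified.
Compute (-145/5839) via Euler: 5694^((5839-1)/2) mod 5839 = 1, so (-145/5839) = 1.
d is a quadratic residue mod p, hence 5839 splits in O_K.

p splits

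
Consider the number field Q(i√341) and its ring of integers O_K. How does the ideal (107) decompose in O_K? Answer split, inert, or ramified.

split — (107) = 𝔭₁𝔭₂ with 𝔭₁ ≠ 𝔭₂

d = -341 ≡ 3 (mod 4), so O_K = ℤ[√-341] and disc(K) = 4d = -1364.
107 ∤ -1364, so 107 is unramified.
Legendre symbol by Euler's criterion: (-341/107) ≡ (-341)^53 ≡ 1 (mod 107), i.e. (-341/107) = 1.
(-341/107) = 1, so 107 splits.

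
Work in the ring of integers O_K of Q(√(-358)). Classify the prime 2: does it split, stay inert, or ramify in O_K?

ramified

d = -358 ≡ 2 (mod 4), so O_K = ℤ[√-358] and disc(K) = 4d = -1432.
disc(K) = -1432 = 2·(-716), so p = 2 is ramified.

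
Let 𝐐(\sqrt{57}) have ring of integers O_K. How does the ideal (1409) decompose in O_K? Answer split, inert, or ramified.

split — (1409) = 𝔭₁𝔭₂ with 𝔭₁ ≠ 𝔭₂

Since 57 ≡ 1 mod 4, the ring of integers is ℤ[(1+√57)/2] with discriminant 57.
Since gcd(1409, 57) = 1 the prime 1409 does not ramify.
(57/1409) = 57^704 mod 1409 = 1, giving Legendre symbol 1.
d is a quadratic residue mod p, hence 1409 splits in O_K.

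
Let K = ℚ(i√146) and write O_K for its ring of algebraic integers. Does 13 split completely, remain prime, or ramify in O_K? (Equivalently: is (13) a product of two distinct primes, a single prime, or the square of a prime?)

Since -146 ≢ 1 mod 4, the ring of integers is ℤ[√-146] with discriminant 4·(-146) = -584.
Since gcd(13, -584) = 1 the prime 13 does not ramify.
(-146/13) = 10^6 mod 13 = 1, giving Legendre symbol 1.
Legendre symbol 1 ⇒ 13 is split.

split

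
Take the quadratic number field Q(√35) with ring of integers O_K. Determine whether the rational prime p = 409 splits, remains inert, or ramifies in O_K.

409 remains inert

d = 35 ≡ 3 (mod 4), so O_K = ℤ[√35] and disc(K) = 4d = 140.
409 ∤ 140, so 409 is unramified.
Compute (35/409) via Euler: 35^((409-1)/2) mod 409 = 408, so (35/409) = -1.
Legendre symbol -1 ⇒ 409 is inert.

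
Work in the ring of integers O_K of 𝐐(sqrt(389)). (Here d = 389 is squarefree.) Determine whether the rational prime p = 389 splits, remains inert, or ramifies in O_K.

Since 389 ≡ 1 mod 4, the ring of integers is ℤ[(1+√389)/2] with discriminant 389.
disc(K) = 389 = 389·1, so p = 389 is ramified.

ramified — (389) = 𝔭²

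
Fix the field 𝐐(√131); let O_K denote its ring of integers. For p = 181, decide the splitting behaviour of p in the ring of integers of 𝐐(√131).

d = 131 ≡ 3 (mod 4), so O_K = ℤ[√131] and disc(K) = 4d = 524.
181 ∤ 524, so 181 is unramified.
Euler's criterion: 131^90 mod 181 = 180. Thus (131|181) = -1.
(131/181) = -1, so 181 is inert.

181 remains inert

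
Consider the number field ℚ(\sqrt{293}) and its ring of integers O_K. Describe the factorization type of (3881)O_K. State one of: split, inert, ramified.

293 mod 4 = 1, hence disc K = 293 and O_K = ℤ[(1+√293)/2].
Since gcd(3881, 293) = 1 the prime 3881 does not ramify.
Legendre symbol by Euler's criterion: (293/3881) ≡ 293^1940 ≡ 3880 (mod 3881), i.e. (293/3881) = -1.
d is a non-residue mod p, hence 3881 remains inert in O_K.

inert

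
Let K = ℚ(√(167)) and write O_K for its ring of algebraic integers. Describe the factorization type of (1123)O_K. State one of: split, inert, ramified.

remains prime (inert)

Since 167 ≢ 1 mod 4, the ring of integers is ℤ[√167] with discriminant 4·167 = 668.
Since gcd(1123, 668) = 1 the prime 1123 does not ramify.
Compute (167/1123) via Euler: 167^((1123-1)/2) mod 1123 = 1122, so (167/1123) = -1.
(167/1123) = -1, so 1123 is inert.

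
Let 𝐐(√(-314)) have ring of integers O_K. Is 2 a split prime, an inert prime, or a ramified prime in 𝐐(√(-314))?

ramified — (2) = 𝔭²

Since -314 ≢ 1 mod 4, the ring of integers is ℤ[√-314] with discriminant 4·(-314) = -1256.
disc(K) = -1256 = 2·(-628), so p = 2 is ramified.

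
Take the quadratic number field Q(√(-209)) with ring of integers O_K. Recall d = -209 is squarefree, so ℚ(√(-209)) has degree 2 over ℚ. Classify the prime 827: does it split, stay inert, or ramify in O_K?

d = -209 ≡ 3 (mod 4), so O_K = ℤ[√-209] and disc(K) = 4d = -836.
Since gcd(827, -836) = 1 the prime 827 does not ramify.
Euler's criterion: (-209)^413 mod 827 = 826. Thus (-209|827) = -1.
Legendre symbol -1 ⇒ 827 is inert.

p is inert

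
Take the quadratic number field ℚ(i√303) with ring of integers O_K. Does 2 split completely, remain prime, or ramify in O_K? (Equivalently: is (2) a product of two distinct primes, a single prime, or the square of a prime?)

split — (2) = 𝔭₁𝔭₂ with 𝔭₁ ≠ 𝔭₂

d = -303 ≡ 1 (mod 4), so O_K = ℤ[(1+√-303)/2] and disc(K) = d = -303.
Since gcd(2, -303) = 1 the prime 2 does not ramify.
For p = 2 with d ≡ 1 (mod 4): d mod 8 = 1, so 2 splits.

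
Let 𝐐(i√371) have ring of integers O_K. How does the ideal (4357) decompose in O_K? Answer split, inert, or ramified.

d = -371 ≡ 1 (mod 4), so O_K = ℤ[(1+√-371)/2] and disc(K) = d = -371.
disc(K) = -371 is not divisible by 4357; 4357 is unramified.
Euler's criterion: (-371)^2178 mod 4357 = 4356. Thus (-371|4357) = -1.
(-371/4357) = -1, so 4357 is inert.

4357 remains inert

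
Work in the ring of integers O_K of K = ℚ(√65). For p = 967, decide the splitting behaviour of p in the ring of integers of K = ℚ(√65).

p splits

65 mod 4 = 1, hence disc K = 65 and O_K = ℤ[(1+√65)/2].
disc(K) = 65 is not divisible by 967; 967 is unramified.
Legendre symbol by Euler's criterion: (65/967) ≡ 65^483 ≡ 1 (mod 967), i.e. (65/967) = 1.
Legendre symbol 1 ⇒ 967 is split.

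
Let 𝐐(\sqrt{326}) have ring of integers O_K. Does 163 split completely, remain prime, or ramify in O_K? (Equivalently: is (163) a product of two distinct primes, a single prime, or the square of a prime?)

ramified

d = 326 ≡ 2 (mod 4), so O_K = ℤ[√326] and disc(K) = 4d = 1304.
Ramification test: 163 | 1304. The prime 163 ramifies in K.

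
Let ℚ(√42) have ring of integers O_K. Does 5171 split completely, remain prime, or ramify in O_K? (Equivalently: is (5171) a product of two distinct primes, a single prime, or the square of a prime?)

42 mod 4 = 2, hence disc K = 4·42 = 168 and O_K = ℤ[√42].
5171 ∤ 168, so 5171 is unramified.
Euler's criterion: 42^2585 mod 5171 = 5170. Thus (42|5171) = -1.
(42/5171) = -1, so 5171 is inert.

p is inert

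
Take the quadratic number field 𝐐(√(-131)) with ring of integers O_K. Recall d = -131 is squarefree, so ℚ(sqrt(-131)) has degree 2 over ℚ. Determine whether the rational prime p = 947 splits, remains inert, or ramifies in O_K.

remains prime (inert)

Since -131 ≡ 1 mod 4, the ring of integers is ℤ[(1+√-131)/2] with discriminant -131.
disc(K) = -131 is not divisible by 947; 947 is unramified.
Legendre symbol by Euler's criterion: (-131/947) ≡ (-131)^473 ≡ 946 (mod 947), i.e. (-131/947) = -1.
Legendre symbol -1 ⇒ 947 is inert.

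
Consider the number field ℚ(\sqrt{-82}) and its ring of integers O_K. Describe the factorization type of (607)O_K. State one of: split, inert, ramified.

inert — (607) stays prime in O_K

d = -82 ≡ 2 (mod 4), so O_K = ℤ[√-82] and disc(K) = 4d = -328.
disc(K) = -328 is not divisible by 607; 607 is unramified.
Compute (-82/607) via Euler: 525^((607-1)/2) mod 607 = 606, so (-82/607) = -1.
Legendre symbol -1 ⇒ 607 is inert.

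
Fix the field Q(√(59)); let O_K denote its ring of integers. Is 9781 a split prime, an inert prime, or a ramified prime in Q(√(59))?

splits completely

d = 59 ≡ 3 (mod 4), so O_K = ℤ[√59] and disc(K) = 4d = 236.
9781 ∤ 236, so 9781 is unramified.
(59/9781) = 59^4890 mod 9781 = 1, giving Legendre symbol 1.
d is a quadratic residue mod p, hence 9781 splits in O_K.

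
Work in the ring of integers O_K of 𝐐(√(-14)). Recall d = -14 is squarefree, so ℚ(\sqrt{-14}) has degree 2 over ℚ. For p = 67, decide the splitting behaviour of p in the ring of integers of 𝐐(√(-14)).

Since -14 ≢ 1 mod 4, the ring of integers is ℤ[√-14] with discriminant 4·(-14) = -56.
67 ∤ -56, so 67 is unramified.
Legendre symbol by Euler's criterion: (-14/67) ≡ (-14)^33 ≡ 66 (mod 67), i.e. (-14/67) = -1.
d is a non-residue mod p, hence 67 remains inert in O_K.

67 remains inert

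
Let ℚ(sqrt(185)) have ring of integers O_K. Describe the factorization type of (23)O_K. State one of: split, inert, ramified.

23 splits in O_K

Since 185 ≡ 1 mod 4, the ring of integers is ℤ[(1+√185)/2] with discriminant 185.
disc(K) = 185 is not divisible by 23; 23 is unramified.
Compute (185/23) via Euler: 1^((23-1)/2) mod 23 = 1, so (185/23) = 1.
(185/23) = 1, so 23 splits.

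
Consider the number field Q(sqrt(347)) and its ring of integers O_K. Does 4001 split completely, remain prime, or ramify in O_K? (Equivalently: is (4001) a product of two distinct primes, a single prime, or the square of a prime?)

Since 347 ≢ 1 mod 4, the ring of integers is ℤ[√347] with discriminant 4·347 = 1388.
4001 ∤ 1388, so 4001 is unramified.
Compute (347/4001) via Euler: 347^((4001-1)/2) mod 4001 = 1, so (347/4001) = 1.
d is a quadratic residue mod p, hence 4001 splits in O_K.

split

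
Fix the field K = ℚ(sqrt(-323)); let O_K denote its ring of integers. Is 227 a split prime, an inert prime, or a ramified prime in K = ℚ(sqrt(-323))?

d = -323 ≡ 1 (mod 4), so O_K = ℤ[(1+√-323)/2] and disc(K) = d = -323.
disc(K) = -323 is not divisible by 227; 227 is unramified.
Compute (-323/227) via Euler: 131^((227-1)/2) mod 227 = 1, so (-323/227) = 1.
Legendre symbol 1 ⇒ 227 is split.

p splits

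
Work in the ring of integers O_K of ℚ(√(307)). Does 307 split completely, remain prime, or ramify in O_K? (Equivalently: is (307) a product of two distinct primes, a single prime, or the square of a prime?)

d = 307 ≡ 3 (mod 4), so O_K = ℤ[√307] and disc(K) = 4d = 1228.
307 divides disc(K) = 1228, so 307 ramifies.

ramified — (307) = 𝔭²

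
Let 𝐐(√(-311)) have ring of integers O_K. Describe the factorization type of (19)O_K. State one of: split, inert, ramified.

inert

Since -311 ≡ 1 mod 4, the ring of integers is ℤ[(1+√-311)/2] with discriminant -311.
19 ∤ -311, so 19 is unramified.
Legendre symbol by Euler's criterion: (-311/19) ≡ (-311)^9 ≡ 18 (mod 19), i.e. (-311/19) = -1.
(-311/19) = -1, so 19 is inert.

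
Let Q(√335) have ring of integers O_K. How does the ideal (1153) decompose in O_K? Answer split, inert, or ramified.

inert — (1153) stays prime in O_K

335 mod 4 = 3, hence disc K = 4·335 = 1340 and O_K = ℤ[√335].
disc(K) = 1340 is not divisible by 1153; 1153 is unramified.
Euler's criterion: 335^576 mod 1153 = 1152. Thus (335|1153) = -1.
(335/1153) = -1, so 1153 is inert.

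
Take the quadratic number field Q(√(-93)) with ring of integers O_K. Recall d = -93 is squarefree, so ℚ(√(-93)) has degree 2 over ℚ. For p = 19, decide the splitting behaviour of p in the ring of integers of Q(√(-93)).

Since -93 ≢ 1 mod 4, the ring of integers is ℤ[√-93] with discriminant 4·(-93) = -372.
Since gcd(19, -372) = 1 the prime 19 does not ramify.
(-93/19) = 2^9 mod 19 = 18, giving Legendre symbol -1.
Legendre symbol -1 ⇒ 19 is inert.

inert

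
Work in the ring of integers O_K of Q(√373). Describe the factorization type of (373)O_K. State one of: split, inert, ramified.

d = 373 ≡ 1 (mod 4), so O_K = ℤ[(1+√373)/2] and disc(K) = d = 373.
373 divides disc(K) = 373, so 373 ramifies.

ramified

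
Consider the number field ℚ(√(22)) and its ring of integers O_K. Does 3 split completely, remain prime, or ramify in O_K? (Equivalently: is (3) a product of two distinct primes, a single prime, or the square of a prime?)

3 splits in O_K

d = 22 ≡ 2 (mod 4), so O_K = ℤ[√22] and disc(K) = 4d = 88.
3 ∤ 88, so 3 is unramified.
Euler's criterion: 22^1 mod 3 = 1. Thus (22|3) = 1.
Legendre symbol 1 ⇒ 3 is split.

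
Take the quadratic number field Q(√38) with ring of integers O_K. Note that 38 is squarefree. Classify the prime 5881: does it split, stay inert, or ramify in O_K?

Since 38 ≢ 1 mod 4, the ring of integers is ℤ[√38] with discriminant 4·38 = 152.
disc(K) = 152 is not divisible by 5881; 5881 is unramified.
Euler's criterion: 38^2940 mod 5881 = 5880. Thus (38|5881) = -1.
Legendre symbol -1 ⇒ 5881 is inert.

p is inert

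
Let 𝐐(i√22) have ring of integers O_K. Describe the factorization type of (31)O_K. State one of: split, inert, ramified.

p splits

d = -22 ≡ 2 (mod 4), so O_K = ℤ[√-22] and disc(K) = 4d = -88.
Since gcd(31, -88) = 1 the prime 31 does not ramify.
(-22/31) = 9^15 mod 31 = 1, giving Legendre symbol 1.
(-22/31) = 1, so 31 splits.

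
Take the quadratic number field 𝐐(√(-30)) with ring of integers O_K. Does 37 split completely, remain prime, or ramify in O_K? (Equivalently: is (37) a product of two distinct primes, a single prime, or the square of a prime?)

37 splits in O_K

Since -30 ≢ 1 mod 4, the ring of integers is ℤ[√-30] with discriminant 4·(-30) = -120.
Since gcd(37, -120) = 1 the prime 37 does not ramify.
Legendre symbol by Euler's criterion: (-30/37) ≡ (-30)^18 ≡ 1 (mod 37), i.e. (-30/37) = 1.
(-30/37) = 1, so 37 splits.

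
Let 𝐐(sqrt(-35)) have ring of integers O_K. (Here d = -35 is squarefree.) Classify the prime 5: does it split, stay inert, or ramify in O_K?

5 is ramified

d = -35 ≡ 1 (mod 4), so O_K = ℤ[(1+√-35)/2] and disc(K) = d = -35.
Ramification test: 5 | -35. The prime 5 ramifies in K.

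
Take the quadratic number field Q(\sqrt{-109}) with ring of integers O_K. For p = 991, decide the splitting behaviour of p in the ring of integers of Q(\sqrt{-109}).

splits completely

Since -109 ≢ 1 mod 4, the ring of integers is ℤ[√-109] with discriminant 4·(-109) = -436.
991 ∤ -436, so 991 is unramified.
(-109/991) = 882^495 mod 991 = 1, giving Legendre symbol 1.
Legendre symbol 1 ⇒ 991 is split.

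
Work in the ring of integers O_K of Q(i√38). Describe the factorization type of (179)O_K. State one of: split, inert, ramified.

Since -38 ≢ 1 mod 4, the ring of integers is ℤ[√-38] with discriminant 4·(-38) = -152.
Since gcd(179, -152) = 1 the prime 179 does not ramify.
Legendre symbol by Euler's criterion: (-38/179) ≡ (-38)^89 ≡ 1 (mod 179), i.e. (-38/179) = 1.
d is a quadratic residue mod p, hence 179 splits in O_K.

splits completely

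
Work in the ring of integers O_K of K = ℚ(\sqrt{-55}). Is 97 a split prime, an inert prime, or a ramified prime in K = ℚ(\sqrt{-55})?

d = -55 ≡ 1 (mod 4), so O_K = ℤ[(1+√-55)/2] and disc(K) = d = -55.
disc(K) = -55 is not divisible by 97; 97 is unramified.
Compute (-55/97) via Euler: 42^((97-1)/2) mod 97 = 96, so (-55/97) = -1.
(-55/97) = -1, so 97 is inert.

97 remains inert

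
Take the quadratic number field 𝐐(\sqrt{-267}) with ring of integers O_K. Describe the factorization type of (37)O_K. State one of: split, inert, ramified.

p is inert

d = -267 ≡ 1 (mod 4), so O_K = ℤ[(1+√-267)/2] and disc(K) = d = -267.
disc(K) = -267 is not divisible by 37; 37 is unramified.
(-267/37) = 29^18 mod 37 = 36, giving Legendre symbol -1.
Legendre symbol -1 ⇒ 37 is inert.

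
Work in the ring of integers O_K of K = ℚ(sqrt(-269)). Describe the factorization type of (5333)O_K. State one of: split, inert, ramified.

d = -269 ≡ 3 (mod 4), so O_K = ℤ[√-269] and disc(K) = 4d = -1076.
5333 ∤ -1076, so 5333 is unramified.
(-269/5333) = 5064^2666 mod 5333 = 1, giving Legendre symbol 1.
(-269/5333) = 1, so 5333 splits.

p splits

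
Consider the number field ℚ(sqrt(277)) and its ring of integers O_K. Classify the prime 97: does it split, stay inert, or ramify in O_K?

277 mod 4 = 1, hence disc K = 277 and O_K = ℤ[(1+√277)/2].
Since gcd(97, 277) = 1 the prime 97 does not ramify.
Compute (277/97) via Euler: 83^((97-1)/2) mod 97 = 96, so (277/97) = -1.
Legendre symbol -1 ⇒ 97 is inert.

97 remains inert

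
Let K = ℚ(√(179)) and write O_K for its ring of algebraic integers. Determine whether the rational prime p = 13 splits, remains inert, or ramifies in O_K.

splits completely

d = 179 ≡ 3 (mod 4), so O_K = ℤ[√179] and disc(K) = 4d = 716.
disc(K) = 716 is not divisible by 13; 13 is unramified.
Euler's criterion: 179^6 mod 13 = 1. Thus (179|13) = 1.
Legendre symbol 1 ⇒ 13 is split.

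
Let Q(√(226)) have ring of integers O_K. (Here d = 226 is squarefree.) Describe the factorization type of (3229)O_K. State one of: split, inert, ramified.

split

226 mod 4 = 2, hence disc K = 4·226 = 904 and O_K = ℤ[√226].
Since gcd(3229, 904) = 1 the prime 3229 does not ramify.
Euler's criterion: 226^1614 mod 3229 = 1. Thus (226|3229) = 1.
(226/3229) = 1, so 3229 splits.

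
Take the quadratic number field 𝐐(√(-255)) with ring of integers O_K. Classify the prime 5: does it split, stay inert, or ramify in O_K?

5 is ramified

d = -255 ≡ 1 (mod 4), so O_K = ℤ[(1+√-255)/2] and disc(K) = d = -255.
5 divides disc(K) = -255, so 5 ramifies.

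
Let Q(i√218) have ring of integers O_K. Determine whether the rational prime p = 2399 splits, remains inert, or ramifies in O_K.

inert

-218 mod 4 = 2, hence disc K = 4·(-218) = -872 and O_K = ℤ[√-218].
2399 ∤ -872, so 2399 is unramified.
Compute (-218/2399) via Euler: 2181^((2399-1)/2) mod 2399 = 2398, so (-218/2399) = -1.
(-218/2399) = -1, so 2399 is inert.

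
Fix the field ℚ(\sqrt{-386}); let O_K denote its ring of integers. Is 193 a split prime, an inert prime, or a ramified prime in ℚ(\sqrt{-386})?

Since -386 ≢ 1 mod 4, the ring of integers is ℤ[√-386] with discriminant 4·(-386) = -1544.
193 divides disc(K) = -1544, so 193 ramifies.

ramified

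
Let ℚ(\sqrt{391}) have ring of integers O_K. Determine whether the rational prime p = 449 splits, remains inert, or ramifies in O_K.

remains prime (inert)

d = 391 ≡ 3 (mod 4), so O_K = ℤ[√391] and disc(K) = 4d = 1564.
Since gcd(449, 1564) = 1 the prime 449 does not ramify.
Compute (391/449) via Euler: 391^((449-1)/2) mod 449 = 448, so (391/449) = -1.
d is a non-residue mod p, hence 449 remains inert in O_K.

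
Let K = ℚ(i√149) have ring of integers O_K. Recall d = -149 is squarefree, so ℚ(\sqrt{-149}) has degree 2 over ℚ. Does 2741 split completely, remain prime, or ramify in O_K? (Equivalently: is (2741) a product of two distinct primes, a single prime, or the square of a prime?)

remains prime (inert)

-149 mod 4 = 3, hence disc K = 4·(-149) = -596 and O_K = ℤ[√-149].
disc(K) = -596 is not divisible by 2741; 2741 is unramified.
Legendre symbol by Euler's criterion: (-149/2741) ≡ (-149)^1370 ≡ 2740 (mod 2741), i.e. (-149/2741) = -1.
Legendre symbol -1 ⇒ 2741 is inert.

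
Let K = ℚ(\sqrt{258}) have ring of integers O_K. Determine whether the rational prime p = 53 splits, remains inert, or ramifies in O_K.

258 mod 4 = 2, hence disc K = 4·258 = 1032 and O_K = ℤ[√258].
Since gcd(53, 1032) = 1 the prime 53 does not ramify.
Euler's criterion: 258^26 mod 53 = 1. Thus (258|53) = 1.
(258/53) = 1, so 53 splits.

splits completely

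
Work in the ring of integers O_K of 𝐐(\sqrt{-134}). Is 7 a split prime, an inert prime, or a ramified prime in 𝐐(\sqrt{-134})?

Since -134 ≢ 1 mod 4, the ring of integers is ℤ[√-134] with discriminant 4·(-134) = -536.
Since gcd(7, -536) = 1 the prime 7 does not ramify.
Compute (-134/7) via Euler: 6^((7-1)/2) mod 7 = 6, so (-134/7) = -1.
Legendre symbol -1 ⇒ 7 is inert.

inert — (7) stays prime in O_K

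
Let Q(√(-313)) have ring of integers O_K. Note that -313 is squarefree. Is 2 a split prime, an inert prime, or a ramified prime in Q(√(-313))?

ramified

Since -313 ≢ 1 mod 4, the ring of integers is ℤ[√-313] with discriminant 4·(-313) = -1252.
Ramification test: 2 | -1252. The prime 2 ramifies in K.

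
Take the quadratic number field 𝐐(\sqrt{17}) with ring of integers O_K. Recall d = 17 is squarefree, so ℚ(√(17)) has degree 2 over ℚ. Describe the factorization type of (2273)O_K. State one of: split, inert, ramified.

d = 17 ≡ 1 (mod 4), so O_K = ℤ[(1+√17)/2] and disc(K) = d = 17.
disc(K) = 17 is not divisible by 2273; 2273 is unramified.
Legendre symbol by Euler's criterion: (17/2273) ≡ 17^1136 ≡ 2272 (mod 2273), i.e. (17/2273) = -1.
d is a non-residue mod p, hence 2273 remains inert in O_K.

2273 remains inert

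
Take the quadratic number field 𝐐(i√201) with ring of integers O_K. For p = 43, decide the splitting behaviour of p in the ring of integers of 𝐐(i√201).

split

-201 mod 4 = 3, hence disc K = 4·(-201) = -804 and O_K = ℤ[√-201].
43 ∤ -804, so 43 is unramified.
Euler's criterion: (-201)^21 mod 43 = 1. Thus (-201|43) = 1.
Legendre symbol 1 ⇒ 43 is split.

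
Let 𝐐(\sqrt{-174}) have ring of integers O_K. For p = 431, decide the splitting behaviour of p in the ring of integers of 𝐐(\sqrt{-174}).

-174 mod 4 = 2, hence disc K = 4·(-174) = -696 and O_K = ℤ[√-174].
431 ∤ -696, so 431 is unramified.
Euler's criterion: (-174)^215 mod 431 = 430. Thus (-174|431) = -1.
Legendre symbol -1 ⇒ 431 is inert.

inert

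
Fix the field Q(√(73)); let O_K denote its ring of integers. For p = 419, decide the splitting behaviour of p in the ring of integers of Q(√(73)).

split

d = 73 ≡ 1 (mod 4), so O_K = ℤ[(1+√73)/2] and disc(K) = d = 73.
disc(K) = 73 is not divisible by 419; 419 is unramified.
Euler's criterion: 73^209 mod 419 = 1. Thus (73|419) = 1.
(73/419) = 1, so 419 splits.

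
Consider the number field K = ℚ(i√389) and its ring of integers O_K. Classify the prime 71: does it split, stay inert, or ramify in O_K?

71 splits in O_K

-389 mod 4 = 3, hence disc K = 4·(-389) = -1556 and O_K = ℤ[√-389].
disc(K) = -1556 is not divisible by 71; 71 is unramified.
Compute (-389/71) via Euler: 37^((71-1)/2) mod 71 = 1, so (-389/71) = 1.
(-389/71) = 1, so 71 splits.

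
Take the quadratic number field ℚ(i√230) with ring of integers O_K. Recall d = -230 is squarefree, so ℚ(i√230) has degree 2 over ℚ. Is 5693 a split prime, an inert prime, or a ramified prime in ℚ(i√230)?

-230 mod 4 = 2, hence disc K = 4·(-230) = -920 and O_K = ℤ[√-230].
Since gcd(5693, -920) = 1 the prime 5693 does not ramify.
Legendre symbol by Euler's criterion: (-230/5693) ≡ (-230)^2846 ≡ 1 (mod 5693), i.e. (-230/5693) = 1.
d is a quadratic residue mod p, hence 5693 splits in O_K.

split — (5693) = 𝔭₁𝔭₂ with 𝔭₁ ≠ 𝔭₂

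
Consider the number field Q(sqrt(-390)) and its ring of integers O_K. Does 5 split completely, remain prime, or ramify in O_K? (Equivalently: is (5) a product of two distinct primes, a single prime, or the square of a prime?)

5 is ramified

Since -390 ≢ 1 mod 4, the ring of integers is ℤ[√-390] with discriminant 4·(-390) = -1560.
disc(K) = -1560 = 5·(-312), so p = 5 is ramified.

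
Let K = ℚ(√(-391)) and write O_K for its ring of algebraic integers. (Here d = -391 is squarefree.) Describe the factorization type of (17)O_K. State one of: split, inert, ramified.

p ramifies

-391 mod 4 = 1, hence disc K = -391 and O_K = ℤ[(1+√-391)/2].
Ramification test: 17 | -391. The prime 17 ramifies in K.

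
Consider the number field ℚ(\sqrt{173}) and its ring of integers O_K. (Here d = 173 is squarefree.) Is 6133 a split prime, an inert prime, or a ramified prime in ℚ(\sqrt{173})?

split — (6133) = 𝔭₁𝔭₂ with 𝔭₁ ≠ 𝔭₂

d = 173 ≡ 1 (mod 4), so O_K = ℤ[(1+√173)/2] and disc(K) = d = 173.
Since gcd(6133, 173) = 1 the prime 6133 does not ramify.
Euler's criterion: 173^3066 mod 6133 = 1. Thus (173|6133) = 1.
d is a quadratic residue mod p, hence 6133 splits in O_K.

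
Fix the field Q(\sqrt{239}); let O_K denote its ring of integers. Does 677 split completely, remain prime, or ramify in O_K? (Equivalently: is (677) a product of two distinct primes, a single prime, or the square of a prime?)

p is inert

Since 239 ≢ 1 mod 4, the ring of integers is ℤ[√239] with discriminant 4·239 = 956.
677 ∤ 956, so 677 is unramified.
Legendre symbol by Euler's criterion: (239/677) ≡ 239^338 ≡ 676 (mod 677), i.e. (239/677) = -1.
d is a non-residue mod p, hence 677 remains inert in O_K.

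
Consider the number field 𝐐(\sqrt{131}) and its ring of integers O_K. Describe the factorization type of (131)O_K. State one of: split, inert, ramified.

ramifies in O_K

131 mod 4 = 3, hence disc K = 4·131 = 524 and O_K = ℤ[√131].
disc(K) = 524 = 131·4, so p = 131 is ramified.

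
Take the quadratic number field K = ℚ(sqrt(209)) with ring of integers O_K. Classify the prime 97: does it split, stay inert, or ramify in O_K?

p is inert

209 mod 4 = 1, hence disc K = 209 and O_K = ℤ[(1+√209)/2].
Since gcd(97, 209) = 1 the prime 97 does not ramify.
Euler's criterion: 209^48 mod 97 = 96. Thus (209|97) = -1.
d is a non-residue mod p, hence 97 remains inert in O_K.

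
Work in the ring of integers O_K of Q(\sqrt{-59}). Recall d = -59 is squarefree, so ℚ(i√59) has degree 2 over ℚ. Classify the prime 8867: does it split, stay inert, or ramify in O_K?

split

d = -59 ≡ 1 (mod 4), so O_K = ℤ[(1+√-59)/2] and disc(K) = d = -59.
disc(K) = -59 is not divisible by 8867; 8867 is unramified.
Legendre symbol by Euler's criterion: (-59/8867) ≡ (-59)^4433 ≡ 1 (mod 8867), i.e. (-59/8867) = 1.
d is a quadratic residue mod p, hence 8867 splits in O_K.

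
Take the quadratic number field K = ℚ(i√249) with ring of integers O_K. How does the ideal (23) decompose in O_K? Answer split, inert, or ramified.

-249 mod 4 = 3, hence disc K = 4·(-249) = -996 and O_K = ℤ[√-249].
disc(K) = -996 is not divisible by 23; 23 is unramified.
(-249/23) = 4^11 mod 23 = 1, giving Legendre symbol 1.
Legendre symbol 1 ⇒ 23 is split.

split — (23) = 𝔭₁𝔭₂ with 𝔭₁ ≠ 𝔭₂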